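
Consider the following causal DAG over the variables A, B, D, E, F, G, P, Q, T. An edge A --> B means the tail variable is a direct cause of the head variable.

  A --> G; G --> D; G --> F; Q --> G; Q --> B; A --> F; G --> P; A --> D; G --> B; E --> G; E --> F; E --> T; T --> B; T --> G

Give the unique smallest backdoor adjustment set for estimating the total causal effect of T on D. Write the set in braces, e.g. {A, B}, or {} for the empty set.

Variables eligible for adjustment (non-descendants of T, excluding T and D): {A, E, Q}.
Backdoor paths from T to D:
  P1: T <- E -> G <- A -> D
  P2: T <- E -> G -> D
  P3: T <- E -> G -> F <- A -> D
  P4: T <- E -> F <- A -> G -> D
  P5: T <- E -> F <- A -> D
  P6: T <- E -> F <- G <- A -> D
  P7: T <- E -> F <- G -> D
The empty set is not sufficient: P2 (T <- E -> G -> D) has no collider blocking it and no conditioned non-collider, so it is open.
Try {E}:
  P1: blocked at fork node E ∈ conditioning set.
  P2: blocked at fork node E ∈ conditioning set.
  P3: blocked at fork node E ∈ conditioning set.
  P4: blocked at fork node E ∈ conditioning set.
  P5: blocked at fork node E ∈ conditioning set.
  P6: blocked at fork node E ∈ conditioning set.
  P7: blocked at fork node E ∈ conditioning set.
{E} contains no descendant of T and blocks every backdoor path.
No other singleton works — e.g. {Q} leaves P2 open — so {E} is the unique smallest valid adjustment set.

{E}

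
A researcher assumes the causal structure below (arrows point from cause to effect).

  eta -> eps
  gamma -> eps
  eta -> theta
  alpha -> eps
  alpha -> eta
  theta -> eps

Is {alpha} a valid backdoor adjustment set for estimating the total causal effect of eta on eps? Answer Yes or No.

Yes

Backdoor paths from eta to eps (paths whose first edge points into eta):
  P1: eta <- alpha -> eps
Condition 1 (no descendant of eta in the set): holds — descendants of eta are {eps, theta}; none are in {alpha}.
Condition 2 (every backdoor path blocked by {alpha}):
  P1: blocked at fork node alpha ∈ conditioning set.
{alpha} satisfies the backdoor criterion.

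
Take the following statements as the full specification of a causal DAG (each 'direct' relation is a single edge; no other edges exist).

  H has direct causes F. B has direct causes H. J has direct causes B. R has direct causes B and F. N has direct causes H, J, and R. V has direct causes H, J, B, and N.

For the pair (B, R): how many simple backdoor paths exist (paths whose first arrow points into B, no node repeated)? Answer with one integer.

4

A backdoor path from B to R is any simple undirected path whose first edge points into B (i.e. leaves B via a parent).
Parents of B: {H}.
Enumerating:
  P1: B <- H <- F -> R
  P2: B <- H -> N <- R
  P3: B <- H -> V <- J -> N <- R
  P4: B <- H -> V <- N <- R
That exhausts the simple backdoor paths. Count: 4.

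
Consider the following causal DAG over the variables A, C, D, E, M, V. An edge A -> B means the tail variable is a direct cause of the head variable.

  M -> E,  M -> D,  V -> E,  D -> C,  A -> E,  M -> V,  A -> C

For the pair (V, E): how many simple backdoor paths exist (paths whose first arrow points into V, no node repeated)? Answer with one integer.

2

A backdoor path from V to E is any simple undirected path whose first edge points into V (i.e. leaves V via a parent).
Parents of V: {M}.
Enumerating:
  P1: V <- M -> D -> C <- A -> E
  P2: V <- M -> E
That exhausts the simple backdoor paths. Count: 2.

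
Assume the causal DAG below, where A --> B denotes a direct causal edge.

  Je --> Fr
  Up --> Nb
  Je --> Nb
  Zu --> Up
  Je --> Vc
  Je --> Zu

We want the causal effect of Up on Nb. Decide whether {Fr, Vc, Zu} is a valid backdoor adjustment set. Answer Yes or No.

Backdoor paths from Up to Nb (paths whose first edge points into Up):
  P1: Up <- Zu <- Je -> Nb
Condition 1 (no descendant of Up in the set): holds — descendants of Up are {Nb}; none are in {Fr, Vc, Zu}.
Condition 2 (every backdoor path blocked by {Fr, Vc, Zu}):
  P1: blocked at chain node Zu ∈ conditioning set.
{Fr, Vc, Zu} satisfies the backdoor criterion.

Yes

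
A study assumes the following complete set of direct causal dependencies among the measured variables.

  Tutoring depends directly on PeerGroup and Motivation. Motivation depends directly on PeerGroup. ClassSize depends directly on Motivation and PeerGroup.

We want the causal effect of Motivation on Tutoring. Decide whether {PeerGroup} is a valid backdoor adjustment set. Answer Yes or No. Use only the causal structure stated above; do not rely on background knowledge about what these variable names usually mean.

Yes

Backdoor paths from Motivation to Tutoring (paths whose first edge points into Motivation):
  P1: Motivation <- PeerGroup -> Tutoring
Condition 1 (no descendant of Motivation in the set): holds — descendants of Motivation are {ClassSize, Tutoring}; none are in {PeerGroup}.
Condition 2 (every backdoor path blocked by {PeerGroup}):
  P1: blocked at fork node PeerGroup ∈ conditioning set.
{PeerGroup} satisfies the backdoor criterion.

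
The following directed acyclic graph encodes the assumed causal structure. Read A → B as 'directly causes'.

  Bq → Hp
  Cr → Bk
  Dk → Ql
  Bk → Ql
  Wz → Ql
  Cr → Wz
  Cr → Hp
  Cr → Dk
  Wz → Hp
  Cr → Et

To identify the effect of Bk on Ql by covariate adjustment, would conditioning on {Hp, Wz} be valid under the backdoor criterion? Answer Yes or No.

Backdoor paths from Bk to Ql (paths whose first edge points into Bk):
  P1: Bk <- Cr -> Dk -> Ql
  P2: Bk <- Cr -> Wz -> Ql
  P3: Bk <- Cr -> Hp <- Wz -> Ql
Condition 1 (no descendant of Bk in the set): holds — descendants of Bk are {Ql}; none are in {Hp, Wz}.
Condition 2 (every backdoor path blocked by {Hp, Wz}):
  P1: open — no interior node is in the conditioning set.
  P2: blocked at chain node Wz ∈ conditioning set.
  P3: blocked at fork node Wz ∈ conditioning set.
{Hp, Wz} does not satisfy the backdoor criterion.

No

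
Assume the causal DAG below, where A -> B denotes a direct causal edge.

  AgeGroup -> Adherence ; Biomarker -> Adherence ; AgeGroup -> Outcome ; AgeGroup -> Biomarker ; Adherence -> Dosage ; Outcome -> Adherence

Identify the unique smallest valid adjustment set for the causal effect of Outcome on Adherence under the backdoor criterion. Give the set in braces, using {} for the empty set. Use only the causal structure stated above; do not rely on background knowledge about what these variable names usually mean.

{AgeGroup}

Variables eligible for adjustment (non-descendants of Outcome, excluding Outcome and Adherence): {AgeGroup, Biomarker}.
Backdoor paths from Outcome to Adherence:
  P1: Outcome <- AgeGroup -> Biomarker -> Adherence
  P2: Outcome <- AgeGroup -> Adherence
The empty set is not sufficient: P1 (Outcome <- AgeGroup -> Biomarker -> Adherence) has no collider blocking it and no conditioned non-collider, so it is open.
Try {AgeGroup}:
  P1: blocked at fork node AgeGroup ∈ conditioning set.
  P2: blocked at fork node AgeGroup ∈ conditioning set.
{AgeGroup} contains no descendant of Outcome and blocks every backdoor path.
No other singleton works — e.g. {Biomarker} leaves P2 open — so {AgeGroup} is the unique smallest valid adjustment set.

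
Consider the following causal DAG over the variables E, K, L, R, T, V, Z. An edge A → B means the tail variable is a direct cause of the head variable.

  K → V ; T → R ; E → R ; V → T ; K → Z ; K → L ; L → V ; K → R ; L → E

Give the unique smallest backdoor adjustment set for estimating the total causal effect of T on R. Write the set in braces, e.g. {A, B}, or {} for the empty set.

Variables eligible for adjustment (non-descendants of T, excluding T and R): {E, K, L, V, Z}.
Backdoor paths from T to R:
  P1: T <- V <- K -> L -> E -> R
  P2: T <- V <- K -> R
  P3: T <- V <- L <- K -> R
  P4: T <- V <- L -> E -> R
The empty set is not sufficient: P1 (T <- V <- K -> L -> E -> R) has no collider blocking it and no conditioned non-collider, so it is open.
Try {V}:
  P1: blocked at chain node V ∈ conditioning set.
  P2: blocked at chain node V ∈ conditioning set.
  P3: blocked at chain node V ∈ conditioning set.
  P4: blocked at chain node V ∈ conditioning set.
{V} contains no descendant of T and blocks every backdoor path.
No other singleton works — e.g. {K} leaves P4 open — so {V} is the unique smallest valid adjustment set.

{V}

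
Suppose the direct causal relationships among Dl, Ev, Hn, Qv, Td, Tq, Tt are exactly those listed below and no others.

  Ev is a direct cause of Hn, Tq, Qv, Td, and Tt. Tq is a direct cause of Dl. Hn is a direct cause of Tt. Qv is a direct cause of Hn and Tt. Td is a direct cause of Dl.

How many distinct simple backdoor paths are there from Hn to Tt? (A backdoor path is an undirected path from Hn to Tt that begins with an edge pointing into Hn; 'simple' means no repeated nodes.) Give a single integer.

4

A backdoor path from Hn to Tt is any simple undirected path whose first edge points into Hn (i.e. leaves Hn via a parent).
Parents of Hn: {Ev, Qv}.
Enumerating:
  P1: Hn <- Ev -> Qv -> Tt
  P2: Hn <- Ev -> Tt
  P3: Hn <- Qv <- Ev -> Tt
  P4: Hn <- Qv -> Tt
That exhausts the simple backdoor paths. Count: 4.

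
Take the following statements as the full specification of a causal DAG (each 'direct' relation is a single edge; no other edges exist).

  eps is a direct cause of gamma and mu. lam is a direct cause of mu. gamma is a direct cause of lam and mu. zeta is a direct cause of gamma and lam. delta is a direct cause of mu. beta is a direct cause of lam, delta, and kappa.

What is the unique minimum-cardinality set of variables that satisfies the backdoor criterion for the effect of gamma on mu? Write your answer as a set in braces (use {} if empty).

{eps, zeta}

Variables eligible for adjustment (non-descendants of gamma, excluding gamma and mu): {beta, delta, eps, kappa, zeta}.
Backdoor paths from gamma to mu:
  P1: gamma <- zeta -> lam <- beta -> delta -> mu
  P2: gamma <- zeta -> lam -> mu
  P3: gamma <- eps -> mu
The empty set is not sufficient: P2 (gamma <- zeta -> lam -> mu) has no collider blocking it and no conditioned non-collider, so it is open.
Try {eps, zeta}:
  P1: blocked at fork node zeta ∈ conditioning set.
  P2: blocked at fork node zeta ∈ conditioning set.
  P3: blocked at fork node eps ∈ conditioning set.
{eps, zeta} contains no descendant of gamma and blocks every backdoor path.
Every element of {eps, zeta} is needed (dropping eps leaves P3 open; dropping zeta leaves P2 open), so no proper subset is valid.
Among all size-2 subsets of the eligible variables, only {eps, zeta} blocks every backdoor path, so it is the unique smallest valid adjustment set.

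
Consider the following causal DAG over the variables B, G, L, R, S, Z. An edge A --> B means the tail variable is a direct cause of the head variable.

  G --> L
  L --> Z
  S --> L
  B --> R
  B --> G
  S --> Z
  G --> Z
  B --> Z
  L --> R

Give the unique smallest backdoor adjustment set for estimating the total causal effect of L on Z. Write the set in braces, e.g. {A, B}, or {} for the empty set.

Variables eligible for adjustment (non-descendants of L, excluding L and Z): {B, G, S}.
Backdoor paths from L to Z:
  P1: L <- S -> Z
  P2: L <- G <- B -> Z
  P3: L <- G -> Z
The empty set is not sufficient: P1 (L <- S -> Z) has no collider blocking it and no conditioned non-collider, so it is open.
Try {G, S}:
  P1: blocked at fork node S ∈ conditioning set.
  P2: blocked at chain node G ∈ conditioning set.
  P3: blocked at fork node G ∈ conditioning set.
{G, S} contains no descendant of L and blocks every backdoor path.
Every element of {G, S} is needed (dropping G leaves P2 open; dropping S leaves P1 open), so no proper subset is valid.
Among all size-2 subsets of the eligible variables, only {G, S} blocks every backdoor path, so it is the unique smallest valid adjustment set.

{G, S}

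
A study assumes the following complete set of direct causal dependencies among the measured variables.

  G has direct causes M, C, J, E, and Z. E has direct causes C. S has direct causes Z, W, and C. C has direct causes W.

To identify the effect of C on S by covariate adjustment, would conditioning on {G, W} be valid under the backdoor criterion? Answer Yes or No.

Backdoor paths from C to S (paths whose first edge points into C):
  P1: C <- W -> S
Condition 1 (no descendant of C in the set): FAILS — G is a descendant of C.
Condition 2 (every backdoor path blocked by {G, W}):
  P1: blocked at fork node W ∈ conditioning set.
{G, W} does not satisfy the backdoor criterion.

No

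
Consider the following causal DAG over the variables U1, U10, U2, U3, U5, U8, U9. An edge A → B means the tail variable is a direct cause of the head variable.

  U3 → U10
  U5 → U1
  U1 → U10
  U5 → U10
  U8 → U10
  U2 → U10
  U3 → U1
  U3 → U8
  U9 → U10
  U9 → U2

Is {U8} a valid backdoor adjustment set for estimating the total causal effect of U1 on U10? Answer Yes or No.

No

Backdoor paths from U1 to U10 (paths whose first edge points into U1):
  P1: U1 <- U3 -> U8 -> U10
  P2: U1 <- U3 -> U10
  P3: U1 <- U5 -> U10
Condition 1 (no descendant of U1 in the set): holds — descendants of U1 are {U10}; none are in {U8}.
Condition 2 (every backdoor path blocked by {U8}):
  P1: blocked at chain node U8 ∈ conditioning set.
  P2: open — no interior node is in the conditioning set.
  P3: open — no interior node is in the conditioning set.
{U8} does not satisfy the backdoor criterion.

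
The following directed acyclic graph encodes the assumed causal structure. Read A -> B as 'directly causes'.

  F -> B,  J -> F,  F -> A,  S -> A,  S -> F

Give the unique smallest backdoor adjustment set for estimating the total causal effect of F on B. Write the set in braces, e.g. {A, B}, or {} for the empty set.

{}

Variables eligible for adjustment (non-descendants of F, excluding F and B): {J, S}.
Backdoor paths from F to B:
  (none)
With no backdoor paths the empty set already satisfies the criterion, and it is trivially minimal.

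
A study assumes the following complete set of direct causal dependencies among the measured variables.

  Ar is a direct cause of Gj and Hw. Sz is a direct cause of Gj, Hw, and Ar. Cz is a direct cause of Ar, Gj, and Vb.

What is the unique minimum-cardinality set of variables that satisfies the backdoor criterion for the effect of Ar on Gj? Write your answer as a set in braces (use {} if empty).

{Cz, Sz}

Variables eligible for adjustment (non-descendants of Ar, excluding Ar and Gj): {Cz, Sz, Vb}.
Backdoor paths from Ar to Gj:
  P1: Ar <- Sz -> Gj
  P2: Ar <- Cz -> Gj
The empty set is not sufficient: P1 (Ar <- Sz -> Gj) has no collider blocking it and no conditioned non-collider, so it is open.
Try {Cz, Sz}:
  P1: blocked at fork node Sz ∈ conditioning set.
  P2: blocked at fork node Cz ∈ conditioning set.
{Cz, Sz} contains no descendant of Ar and blocks every backdoor path.
Every element of {Cz, Sz} is needed (dropping Cz leaves P2 open; dropping Sz leaves P1 open), so no proper subset is valid.
Among all size-2 subsets of the eligible variables, only {Cz, Sz} blocks every backdoor path, so it is the unique smallest valid adjustment set.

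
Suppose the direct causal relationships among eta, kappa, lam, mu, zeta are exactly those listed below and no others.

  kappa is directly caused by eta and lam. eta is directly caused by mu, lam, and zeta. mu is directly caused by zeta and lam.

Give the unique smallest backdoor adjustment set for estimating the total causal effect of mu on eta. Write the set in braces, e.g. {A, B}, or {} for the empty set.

{lam, zeta}

Variables eligible for adjustment (non-descendants of mu, excluding mu and eta): {lam, zeta}.
Backdoor paths from mu to eta:
  P1: mu <- lam -> eta
  P2: mu <- lam -> kappa <- eta
  P3: mu <- zeta -> eta
The empty set is not sufficient: P1 (mu <- lam -> eta) has no collider blocking it and no conditioned non-collider, so it is open.
Try {lam, zeta}:
  P1: blocked at fork node lam ∈ conditioning set.
  P2: blocked at fork node lam ∈ conditioning set.
  P3: blocked at fork node zeta ∈ conditioning set.
{lam, zeta} contains no descendant of mu and blocks every backdoor path.
Every element of {lam, zeta} is needed (dropping lam leaves P1 open; dropping zeta leaves P3 open), so no proper subset is valid.
Among all size-2 subsets of the eligible variables, only {lam, zeta} blocks every backdoor path, so it is the unique smallest valid adjustment set.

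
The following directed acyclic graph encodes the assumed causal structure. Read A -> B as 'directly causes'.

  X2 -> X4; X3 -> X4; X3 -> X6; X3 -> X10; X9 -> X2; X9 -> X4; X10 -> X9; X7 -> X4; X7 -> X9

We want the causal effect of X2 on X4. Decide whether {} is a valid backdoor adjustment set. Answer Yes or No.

Backdoor paths from X2 to X4 (paths whose first edge points into X2):
  P1: X2 <- X9 <- X7 -> X4
  P2: X2 <- X9 <- X10 <- X3 -> X4
  P3: X2 <- X9 -> X4
Condition 1 (no descendant of X2 in the set): holds — descendants of X2 are {X4}; none are in {}.
Condition 2 (every backdoor path blocked by {}):
  P1: open — no interior node is in the conditioning set.
  P2: open — no interior node is in the conditioning set.
  P3: open — no interior node is in the conditioning set.
{} does not satisfy the backdoor criterion.

No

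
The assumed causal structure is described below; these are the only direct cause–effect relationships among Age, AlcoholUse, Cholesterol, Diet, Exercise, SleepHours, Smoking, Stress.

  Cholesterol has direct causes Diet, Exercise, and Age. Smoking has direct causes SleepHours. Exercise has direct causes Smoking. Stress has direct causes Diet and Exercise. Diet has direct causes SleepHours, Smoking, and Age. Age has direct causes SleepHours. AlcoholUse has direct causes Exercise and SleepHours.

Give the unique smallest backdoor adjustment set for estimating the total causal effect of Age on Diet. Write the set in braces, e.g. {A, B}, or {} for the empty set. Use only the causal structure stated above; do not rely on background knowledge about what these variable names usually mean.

Variables eligible for adjustment (non-descendants of Age, excluding Age and Diet): {AlcoholUse, Exercise, SleepHours, Smoking}.
Backdoor paths from Age to Diet:
  P1: Age <- SleepHours -> Smoking -> Exercise -> Stress <- Diet
  P2: Age <- SleepHours -> Smoking -> Exercise -> Cholesterol <- Diet
  P3: Age <- SleepHours -> Smoking -> Diet
  P4: Age <- SleepHours -> AlcoholUse <- Exercise <- Smoking -> Diet
  P5: Age <- SleepHours -> AlcoholUse <- Exercise -> Stress <- Diet
  P6: Age <- SleepHours -> AlcoholUse <- Exercise -> Cholesterol <- Diet
  P7: Age <- SleepHours -> Diet
The empty set is not sufficient: P3 (Age <- SleepHours -> Smoking -> Diet) has no collider blocking it and no conditioned non-collider, so it is open.
Try {SleepHours}:
  P1: blocked at fork node SleepHours ∈ conditioning set.
  P2: blocked at fork node SleepHours ∈ conditioning set.
  P3: blocked at fork node SleepHours ∈ conditioning set.
  P4: blocked at fork node SleepHours ∈ conditioning set.
  P5: blocked at fork node SleepHours ∈ conditioning set.
  P6: blocked at fork node SleepHours ∈ conditioning set.
  P7: blocked at fork node SleepHours ∈ conditioning set.
{SleepHours} contains no descendant of Age and blocks every backdoor path.
No other singleton works — e.g. {Smoking} leaves P7 open — so {SleepHours} is the unique smallest valid adjustment set.

{SleepHours}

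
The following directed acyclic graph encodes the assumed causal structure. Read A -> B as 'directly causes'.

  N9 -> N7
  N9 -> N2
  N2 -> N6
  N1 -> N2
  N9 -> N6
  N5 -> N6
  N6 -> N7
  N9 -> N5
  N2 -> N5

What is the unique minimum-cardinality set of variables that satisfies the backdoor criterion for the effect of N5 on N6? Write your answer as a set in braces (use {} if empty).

{N2, N9}

Variables eligible for adjustment (non-descendants of N5, excluding N5 and N6): {N1, N2, N9}.
Backdoor paths from N5 to N6:
  P1: N5 <- N9 -> N2 -> N6
  P2: N5 <- N9 -> N6
  P3: N5 <- N9 -> N7 <- N6
  P4: N5 <- N2 <- N9 -> N6
  P5: N5 <- N2 <- N9 -> N7 <- N6
  P6: N5 <- N2 -> N6
The empty set is not sufficient: P1 (N5 <- N9 -> N2 -> N6) has no collider blocking it and no conditioned non-collider, so it is open.
Try {N2, N9}:
  P1: blocked at fork node N9 ∈ conditioning set.
  P2: blocked at fork node N9 ∈ conditioning set.
  P3: blocked at fork node N9 ∈ conditioning set.
  P4: blocked at chain node N2 ∈ conditioning set.
  P5: blocked at chain node N2 ∈ conditioning set.
  P6: blocked at fork node N2 ∈ conditioning set.
{N2, N9} contains no descendant of N5 and blocks every backdoor path.
Every element of {N2, N9} is needed (dropping N2 leaves P6 open; dropping N9 leaves P2 open), so no proper subset is valid.
Among all size-2 subsets of the eligible variables, only {N2, N9} blocks every backdoor path, so it is the unique smallest valid adjustment set.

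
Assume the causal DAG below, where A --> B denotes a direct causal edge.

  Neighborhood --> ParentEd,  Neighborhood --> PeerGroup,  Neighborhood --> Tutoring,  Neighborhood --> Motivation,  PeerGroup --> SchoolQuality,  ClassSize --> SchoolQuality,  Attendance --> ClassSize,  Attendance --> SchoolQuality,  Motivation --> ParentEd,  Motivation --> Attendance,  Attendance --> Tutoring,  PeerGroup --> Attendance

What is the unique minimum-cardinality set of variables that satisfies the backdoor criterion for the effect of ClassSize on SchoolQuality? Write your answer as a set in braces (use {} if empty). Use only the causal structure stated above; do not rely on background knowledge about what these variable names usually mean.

{Attendance}

Variables eligible for adjustment (non-descendants of ClassSize, excluding ClassSize and SchoolQuality): {Attendance, Motivation, Neighborhood, ParentEd, PeerGroup, Tutoring}.
Backdoor paths from ClassSize to SchoolQuality:
  P1: ClassSize <- Attendance <- PeerGroup -> SchoolQuality
  P2: ClassSize <- Attendance <- Motivation <- Neighborhood -> PeerGroup -> SchoolQuality
  P3: ClassSize <- Attendance <- Motivation -> ParentEd <- Neighborhood -> PeerGroup -> SchoolQuality
  P4: ClassSize <- Attendance -> Tutoring <- Neighborhood -> PeerGroup -> SchoolQuality
  P5: ClassSize <- Attendance -> SchoolQuality
The empty set is not sufficient: P1 (ClassSize <- Attendance <- PeerGroup -> SchoolQuality) has no collider blocking it and no conditioned non-collider, so it is open.
Try {Attendance}:
  P1: blocked at chain node Attendance ∈ conditioning set.
  P2: blocked at chain node Attendance ∈ conditioning set.
  P3: blocked at chain node Attendance ∈ conditioning set.
  P4: blocked at fork node Attendance ∈ conditioning set.
  P5: blocked at fork node Attendance ∈ conditioning set.
{Attendance} contains no descendant of ClassSize and blocks every backdoor path.
No other singleton works — e.g. {Neighborhood} leaves P1 open — so {Attendance} is the unique smallest valid adjustment set.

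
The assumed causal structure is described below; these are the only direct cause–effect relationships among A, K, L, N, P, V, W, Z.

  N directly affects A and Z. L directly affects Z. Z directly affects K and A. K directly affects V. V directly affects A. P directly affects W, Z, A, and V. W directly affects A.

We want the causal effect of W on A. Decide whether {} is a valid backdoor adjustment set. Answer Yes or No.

No

Backdoor paths from W to A (paths whose first edge points into W):
  P1: W <- P -> Z <- N -> A
  P2: W <- P -> Z -> K -> V -> A
  P3: W <- P -> Z -> A
  P4: W <- P -> V <- K <- Z <- N -> A
  P5: W <- P -> V <- K <- Z -> A
  P6: W <- P -> V -> A
  P7: W <- P -> A
Condition 1 (no descendant of W in the set): holds — descendants of W are {A}; none are in {}.
Condition 2 (every backdoor path blocked by {}):
  P1: blocked at collider Z (neither it nor any descendant is in the conditioning set).
  P2: open — no interior node is in the conditioning set.
  P3: open — no interior node is in the conditioning set.
  P4: blocked at collider V (neither it nor any descendant is in the conditioning set).
  P5: blocked at collider V (neither it nor any descendant is in the conditioning set).
  P6: open — no interior node is in the conditioning set.
  P7: open — no interior node is in the conditioning set.
{} does not satisfy the backdoor criterion.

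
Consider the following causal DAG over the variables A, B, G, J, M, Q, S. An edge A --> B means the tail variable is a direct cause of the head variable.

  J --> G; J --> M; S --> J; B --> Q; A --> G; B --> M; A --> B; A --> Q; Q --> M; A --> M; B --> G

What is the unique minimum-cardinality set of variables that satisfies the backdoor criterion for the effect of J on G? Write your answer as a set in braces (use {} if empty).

{}

Variables eligible for adjustment (non-descendants of J, excluding J and G): {A, B, Q, S}.
Backdoor paths from J to G:
  (none)
With no backdoor paths the empty set already satisfies the criterion, and it is trivially minimal.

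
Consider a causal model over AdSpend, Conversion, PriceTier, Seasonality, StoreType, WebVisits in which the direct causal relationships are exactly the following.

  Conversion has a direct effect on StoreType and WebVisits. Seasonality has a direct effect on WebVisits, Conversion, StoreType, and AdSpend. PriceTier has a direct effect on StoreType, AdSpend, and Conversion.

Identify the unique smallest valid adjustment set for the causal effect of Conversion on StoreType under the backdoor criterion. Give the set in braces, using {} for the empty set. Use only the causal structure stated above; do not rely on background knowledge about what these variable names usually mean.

{PriceTier, Seasonality}

Variables eligible for adjustment (non-descendants of Conversion, excluding Conversion and StoreType): {AdSpend, PriceTier, Seasonality}.
Backdoor paths from Conversion to StoreType:
  P1: Conversion <- Seasonality -> AdSpend <- PriceTier -> StoreType
  P2: Conversion <- Seasonality -> StoreType
  P3: Conversion <- PriceTier -> AdSpend <- Seasonality -> StoreType
  P4: Conversion <- PriceTier -> StoreType
The empty set is not sufficient: P2 (Conversion <- Seasonality -> StoreType) has no collider blocking it and no conditioned non-collider, so it is open.
Try {PriceTier, Seasonality}:
  P1: blocked at fork node Seasonality ∈ conditioning set.
  P2: blocked at fork node Seasonality ∈ conditioning set.
  P3: blocked at fork node PriceTier ∈ conditioning set.
  P4: blocked at fork node PriceTier ∈ conditioning set.
{PriceTier, Seasonality} contains no descendant of Conversion and blocks every backdoor path.
Every element of {PriceTier, Seasonality} is needed (dropping PriceTier leaves P4 open; dropping Seasonality leaves P2 open), so no proper subset is valid.
Among all size-2 subsets of the eligible variables, only {PriceTier, Seasonality} blocks every backdoor path, so it is the unique smallest valid adjustment set.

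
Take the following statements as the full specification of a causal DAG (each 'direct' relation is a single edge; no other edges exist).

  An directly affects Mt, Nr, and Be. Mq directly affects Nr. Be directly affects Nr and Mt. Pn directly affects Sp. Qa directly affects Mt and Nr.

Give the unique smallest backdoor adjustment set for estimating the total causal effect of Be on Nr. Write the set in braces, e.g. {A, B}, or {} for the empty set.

Variables eligible for adjustment (non-descendants of Be, excluding Be and Nr): {An, Mq, Pn, Qa, Sp}.
Backdoor paths from Be to Nr:
  P1: Be <- An -> Mt <- Qa -> Nr
  P2: Be <- An -> Nr
The empty set is not sufficient: P2 (Be <- An -> Nr) has no collider blocking it and no conditioned non-collider, so it is open.
Try {An}:
  P1: blocked at fork node An ∈ conditioning set.
  P2: blocked at fork node An ∈ conditioning set.
{An} contains no descendant of Be and blocks every backdoor path.
No other singleton works — e.g. {Qa} leaves P2 open — so {An} is the unique smallest valid adjustment set.

{An}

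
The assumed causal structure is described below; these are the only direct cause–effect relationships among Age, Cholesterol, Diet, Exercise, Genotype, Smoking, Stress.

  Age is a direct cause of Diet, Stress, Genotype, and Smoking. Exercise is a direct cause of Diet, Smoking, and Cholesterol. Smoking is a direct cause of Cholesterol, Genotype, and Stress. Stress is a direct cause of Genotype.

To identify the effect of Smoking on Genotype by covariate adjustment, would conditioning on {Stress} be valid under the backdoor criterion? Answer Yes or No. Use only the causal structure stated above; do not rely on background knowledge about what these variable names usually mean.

Backdoor paths from Smoking to Genotype (paths whose first edge points into Smoking):
  P1: Smoking <- Exercise -> Diet <- Age -> Stress -> Genotype
  P2: Smoking <- Exercise -> Diet <- Age -> Genotype
  P3: Smoking <- Age -> Stress -> Genotype
  P4: Smoking <- Age -> Genotype
Condition 1 (no descendant of Smoking in the set): FAILS — Stress is a descendant of Smoking.
Condition 2 (every backdoor path blocked by {Stress}):
  P1: blocked at collider Diet (neither it nor any descendant is in the conditioning set).
  P2: blocked at collider Diet (neither it nor any descendant is in the conditioning set).
  P3: blocked at chain node Stress ∈ conditioning set.
  P4: open — no interior node is in the conditioning set.
{Stress} does not satisfy the backdoor criterion.

No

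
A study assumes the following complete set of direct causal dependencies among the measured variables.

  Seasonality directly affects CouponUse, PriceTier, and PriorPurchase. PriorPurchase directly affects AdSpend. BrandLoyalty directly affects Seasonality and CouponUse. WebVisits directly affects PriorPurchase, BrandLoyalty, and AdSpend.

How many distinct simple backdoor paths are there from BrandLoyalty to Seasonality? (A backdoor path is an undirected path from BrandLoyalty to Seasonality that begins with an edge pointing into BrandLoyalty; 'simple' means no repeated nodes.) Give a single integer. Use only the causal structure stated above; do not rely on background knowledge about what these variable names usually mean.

A backdoor path from BrandLoyalty to Seasonality is any simple undirected path whose first edge points into BrandLoyalty (i.e. leaves BrandLoyalty via a parent).
Parents of BrandLoyalty: {WebVisits}.
Enumerating:
  P1: BrandLoyalty <- WebVisits -> PriorPurchase <- Seasonality
  P2: BrandLoyalty <- WebVisits -> AdSpend <- PriorPurchase <- Seasonality
That exhausts the simple backdoor paths. Count: 2.

2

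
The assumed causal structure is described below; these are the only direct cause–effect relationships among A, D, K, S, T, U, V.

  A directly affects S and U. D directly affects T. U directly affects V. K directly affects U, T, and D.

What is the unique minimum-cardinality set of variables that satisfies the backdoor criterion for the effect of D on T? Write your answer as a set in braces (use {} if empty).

Variables eligible for adjustment (non-descendants of D, excluding D and T): {A, K, S, U, V}.
Backdoor paths from D to T:
  P1: D <- K -> T
The empty set is not sufficient: P1 (D <- K -> T) has no collider blocking it and no conditioned non-collider, so it is open.
Try {K}:
  P1: blocked at fork node K ∈ conditioning set.
{K} contains no descendant of D and blocks every backdoor path.
No other singleton works — e.g. {A} leaves P1 open — so {K} is the unique smallest valid adjustment set.

{K}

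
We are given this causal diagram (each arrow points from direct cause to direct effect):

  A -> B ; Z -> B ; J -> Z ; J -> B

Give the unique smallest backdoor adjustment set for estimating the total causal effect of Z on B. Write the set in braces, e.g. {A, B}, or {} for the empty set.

{J}

Variables eligible for adjustment (non-descendants of Z, excluding Z and B): {A, J}.
Backdoor paths from Z to B:
  P1: Z <- J -> B
The empty set is not sufficient: P1 (Z <- J -> B) has no collider blocking it and no conditioned non-collider, so it is open.
Try {J}:
  P1: blocked at fork node J ∈ conditioning set.
{J} contains no descendant of Z and blocks every backdoor path.
No other singleton works — e.g. {A} leaves P1 open — so {J} is the unique smallest valid adjustment set.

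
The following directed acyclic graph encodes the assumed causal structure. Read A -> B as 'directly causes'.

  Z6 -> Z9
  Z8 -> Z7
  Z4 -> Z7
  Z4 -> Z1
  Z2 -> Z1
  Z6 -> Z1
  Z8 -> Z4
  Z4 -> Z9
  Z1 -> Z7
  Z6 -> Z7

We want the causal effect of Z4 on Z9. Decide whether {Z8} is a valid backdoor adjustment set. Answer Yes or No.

Yes

Backdoor paths from Z4 to Z9 (paths whose first edge points into Z4):
  P1: Z4 <- Z8 -> Z7 <- Z6 -> Z9
  P2: Z4 <- Z8 -> Z7 <- Z1 <- Z6 -> Z9
Condition 1 (no descendant of Z4 in the set): holds — descendants of Z4 are {Z1, Z7, Z9}; none are in {Z8}.
Condition 2 (every backdoor path blocked by {Z8}):
  P1: blocked at fork node Z8 ∈ conditioning set.
  P2: blocked at fork node Z8 ∈ conditioning set.
{Z8} satisfies the backdoor criterion.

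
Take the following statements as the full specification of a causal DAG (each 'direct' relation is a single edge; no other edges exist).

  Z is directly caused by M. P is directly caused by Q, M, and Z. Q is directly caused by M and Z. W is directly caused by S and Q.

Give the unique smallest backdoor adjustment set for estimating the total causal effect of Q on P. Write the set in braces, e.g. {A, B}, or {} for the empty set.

Variables eligible for adjustment (non-descendants of Q, excluding Q and P): {M, S, Z}.
Backdoor paths from Q to P:
  P1: Q <- M -> Z -> P
  P2: Q <- M -> P
  P3: Q <- Z <- M -> P
  P4: Q <- Z -> P
The empty set is not sufficient: P1 (Q <- M -> Z -> P) has no collider blocking it and no conditioned non-collider, so it is open.
Try {M, Z}:
  P1: blocked at fork node M ∈ conditioning set.
  P2: blocked at fork node M ∈ conditioning set.
  P3: blocked at chain node Z ∈ conditioning set.
  P4: blocked at fork node Z ∈ conditioning set.
{M, Z} contains no descendant of Q and blocks every backdoor path.
Every element of {M, Z} is needed (dropping M leaves P2 open; dropping Z leaves P4 open), so no proper subset is valid.
Among all size-2 subsets of the eligible variables, only {M, Z} blocks every backdoor path, so it is the unique smallest valid adjustment set.

{M, Z}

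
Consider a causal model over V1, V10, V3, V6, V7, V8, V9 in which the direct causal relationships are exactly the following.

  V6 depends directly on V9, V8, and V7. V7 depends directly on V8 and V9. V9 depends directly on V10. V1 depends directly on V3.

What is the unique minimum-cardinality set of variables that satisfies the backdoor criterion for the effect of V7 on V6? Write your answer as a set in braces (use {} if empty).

Variables eligible for adjustment (non-descendants of V7, excluding V7 and V6): {V1, V10, V3, V8, V9}.
Backdoor paths from V7 to V6:
  P1: V7 <- V8 -> V6
  P2: V7 <- V9 -> V6
The empty set is not sufficient: P1 (V7 <- V8 -> V6) has no collider blocking it and no conditioned non-collider, so it is open.
Try {V8, V9}:
  P1: blocked at fork node V8 ∈ conditioning set.
  P2: blocked at fork node V9 ∈ conditioning set.
{V8, V9} contains no descendant of V7 and blocks every backdoor path.
Every element of {V8, V9} is needed (dropping V8 leaves P1 open; dropping V9 leaves P2 open), so no proper subset is valid.
Among all size-2 subsets of the eligible variables, only {V8, V9} blocks every backdoor path, so it is the unique smallest valid adjustment set.

{V8, V9}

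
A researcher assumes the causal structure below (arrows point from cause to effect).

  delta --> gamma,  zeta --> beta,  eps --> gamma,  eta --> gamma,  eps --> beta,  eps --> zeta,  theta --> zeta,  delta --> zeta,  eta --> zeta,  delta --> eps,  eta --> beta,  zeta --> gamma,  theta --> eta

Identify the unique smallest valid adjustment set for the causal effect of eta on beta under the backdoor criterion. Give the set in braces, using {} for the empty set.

{theta}

Variables eligible for adjustment (non-descendants of eta, excluding eta and beta): {delta, eps, theta}.
Backdoor paths from eta to beta:
  P1: eta <- theta -> zeta <- delta -> eps -> beta
  P2: eta <- theta -> zeta <- delta -> gamma <- eps -> beta
  P3: eta <- theta -> zeta <- eps -> beta
  P4: eta <- theta -> zeta -> gamma <- delta -> eps -> beta
  P5: eta <- theta -> zeta -> gamma <- eps -> beta
  P6: eta <- theta -> zeta -> beta
The empty set is not sufficient: P6 (eta <- theta -> zeta -> beta) has no collider blocking it and no conditioned non-collider, so it is open.
Try {theta}:
  P1: blocked at fork node theta ∈ conditioning set.
  P2: blocked at fork node theta ∈ conditioning set.
  P3: blocked at fork node theta ∈ conditioning set.
  P4: blocked at fork node theta ∈ conditioning set.
  P5: blocked at fork node theta ∈ conditioning set.
  P6: blocked at fork node theta ∈ conditioning set.
{theta} contains no descendant of eta and blocks every backdoor path.
No other singleton works — e.g. {delta} leaves P6 open — so {theta} is the unique smallest valid adjustment set.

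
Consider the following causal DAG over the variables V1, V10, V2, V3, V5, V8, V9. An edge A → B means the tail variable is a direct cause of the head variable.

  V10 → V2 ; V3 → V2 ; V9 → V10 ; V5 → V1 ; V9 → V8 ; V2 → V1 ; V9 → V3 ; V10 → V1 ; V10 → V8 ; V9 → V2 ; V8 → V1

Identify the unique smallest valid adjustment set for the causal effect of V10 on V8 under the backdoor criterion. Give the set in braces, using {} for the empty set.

{V9}

Variables eligible for adjustment (non-descendants of V10, excluding V10 and V8): {V3, V5, V9}.
Backdoor paths from V10 to V8:
  P1: V10 <- V9 -> V8
  P2: V10 <- V9 -> V3 -> V2 -> V1 <- V8
  P3: V10 <- V9 -> V2 -> V1 <- V8
The empty set is not sufficient: P1 (V10 <- V9 -> V8) has no collider blocking it and no conditioned non-collider, so it is open.
Try {V9}:
  P1: blocked at fork node V9 ∈ conditioning set.
  P2: blocked at fork node V9 ∈ conditioning set.
  P3: blocked at fork node V9 ∈ conditioning set.
{V9} contains no descendant of V10 and blocks every backdoor path.
No other singleton works — e.g. {V5} leaves P1 open — so {V9} is the unique smallest valid adjustment set.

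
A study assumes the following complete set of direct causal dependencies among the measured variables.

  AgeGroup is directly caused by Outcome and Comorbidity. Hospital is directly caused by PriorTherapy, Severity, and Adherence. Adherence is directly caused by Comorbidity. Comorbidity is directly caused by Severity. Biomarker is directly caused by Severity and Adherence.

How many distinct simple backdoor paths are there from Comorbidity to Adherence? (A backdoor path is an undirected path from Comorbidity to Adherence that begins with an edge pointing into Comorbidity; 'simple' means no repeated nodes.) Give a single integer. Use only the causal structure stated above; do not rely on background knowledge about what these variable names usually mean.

2

A backdoor path from Comorbidity to Adherence is any simple undirected path whose first edge points into Comorbidity (i.e. leaves Comorbidity via a parent).
Parents of Comorbidity: {Severity}.
Enumerating:
  P1: Comorbidity <- Severity -> Biomarker <- Adherence
  P2: Comorbidity <- Severity -> Hospital <- Adherence
That exhausts the simple backdoor paths. Count: 2.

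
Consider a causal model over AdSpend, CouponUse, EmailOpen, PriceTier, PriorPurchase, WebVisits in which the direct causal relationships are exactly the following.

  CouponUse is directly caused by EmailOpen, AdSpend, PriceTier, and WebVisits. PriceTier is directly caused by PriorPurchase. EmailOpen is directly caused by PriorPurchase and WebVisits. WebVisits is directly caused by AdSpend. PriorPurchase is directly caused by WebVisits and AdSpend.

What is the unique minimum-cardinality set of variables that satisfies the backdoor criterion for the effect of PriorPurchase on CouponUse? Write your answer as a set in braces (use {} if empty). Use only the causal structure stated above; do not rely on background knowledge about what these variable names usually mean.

{AdSpend, WebVisits}

Variables eligible for adjustment (non-descendants of PriorPurchase, excluding PriorPurchase and CouponUse): {AdSpend, WebVisits}.
Backdoor paths from PriorPurchase to CouponUse:
  P1: PriorPurchase <- AdSpend -> WebVisits -> EmailOpen -> CouponUse
  P2: PriorPurchase <- AdSpend -> WebVisits -> CouponUse
  P3: PriorPurchase <- AdSpend -> CouponUse
  P4: PriorPurchase <- WebVisits <- AdSpend -> CouponUse
  P5: PriorPurchase <- WebVisits -> EmailOpen -> CouponUse
  P6: PriorPurchase <- WebVisits -> CouponUse
The empty set is not sufficient: P1 (PriorPurchase <- AdSpend -> WebVisits -> EmailOpen -> CouponUse) has no collider blocking it and no conditioned non-collider, so it is open.
Try {AdSpend, WebVisits}:
  P1: blocked at fork node AdSpend ∈ conditioning set.
  P2: blocked at fork node AdSpend ∈ conditioning set.
  P3: blocked at fork node AdSpend ∈ conditioning set.
  P4: blocked at chain node WebVisits ∈ conditioning set.
  P5: blocked at fork node WebVisits ∈ conditioning set.
  P6: blocked at fork node WebVisits ∈ conditioning set.
{AdSpend, WebVisits} contains no descendant of PriorPurchase and blocks every backdoor path.
Every element of {AdSpend, WebVisits} is needed (dropping AdSpend leaves P3 open; dropping WebVisits leaves P5 open), so no proper subset is valid.
Among all size-2 subsets of the eligible variables, only {AdSpend, WebVisits} blocks every backdoor path, so it is the unique smallest valid adjustment set.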